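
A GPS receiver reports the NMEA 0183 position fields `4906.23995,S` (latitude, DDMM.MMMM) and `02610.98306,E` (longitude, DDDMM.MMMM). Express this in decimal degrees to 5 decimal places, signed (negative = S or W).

-49.10400, 26.18305

φ: split at 2 digits → 49° and 6.23995′; 49 + 6.23995/60 = 49.103999
S → negative
λ: split at 3 digits → 026° and 10.98306′; 26 + 10.98306/60 = 26.183051
E → positive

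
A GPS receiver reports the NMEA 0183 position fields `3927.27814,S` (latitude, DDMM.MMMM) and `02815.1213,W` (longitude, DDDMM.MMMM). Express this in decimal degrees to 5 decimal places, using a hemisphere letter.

Latitude: split at 2 digits → 39° and 27.27814′; 39 + 27.27814/60 = 39.454636
λ: degrees = first 3 digits = 28, minutes = 15.1213; 28 + 15.1213/60 = 28.252022

39.45464° S, 28.25202° W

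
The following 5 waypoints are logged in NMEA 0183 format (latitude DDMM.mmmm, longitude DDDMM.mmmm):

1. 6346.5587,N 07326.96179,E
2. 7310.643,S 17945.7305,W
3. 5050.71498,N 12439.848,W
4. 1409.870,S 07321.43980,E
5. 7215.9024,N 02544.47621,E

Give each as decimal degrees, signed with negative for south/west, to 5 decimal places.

Point 1:
  Latitude: degrees = first 2 digits = 63, minutes = 46.5587; 63 + 46.5587/60 = 63.775978
  N → positive
  Longitude: degrees = first 3 digits = 73, minutes = 26.96179; 73 + 26.96179/60 = 73.449363
  E → positive
Point 2:
  Lat: degrees = first 2 digits = 73, minutes = 10.643; 73 + 10.643/60 = 73.177383
  hemisphere S, so the sign is −
  λ: split at 3 digits → 179° and 45.7305′; 179 + 45.7305/60 = 179.762175
  W ⇒ negate
Point 3:
  Latitude: degrees = first 2 digits = 50, minutes = 50.71498; 50 + 50.71498/60 = 50.845250
  N ⇒ keep positive
  Longitude: degrees = first 3 digits = 124, minutes = 39.848; 124 + 39.848/60 = 124.664133
  W → negative
Point 4:
  Lat: split at 2 digits → 14° and 9.87′; 14 + 9.87/60 = 14.164500
  S ⇒ negate
  Lon: split at 3 digits → 073° and 21.4398′; 73 + 21.4398/60 = 73.357330
  E ⇒ keep positive
Point 5:
  Lat: degrees = first 2 digits = 72, minutes = 15.9024; 72 + 15.9024/60 = 72.265040
  N → positive
  Lon: split at 3 digits → 025° and 44.47621′; 25 + 44.47621/60 = 25.741270
  E ⇒ keep positive

1. 63.77598, 73.44936
2. -73.17738, -179.76218
3. 50.84525, -124.66413
4. -14.16450, 73.35733
5. 72.26504, 25.74127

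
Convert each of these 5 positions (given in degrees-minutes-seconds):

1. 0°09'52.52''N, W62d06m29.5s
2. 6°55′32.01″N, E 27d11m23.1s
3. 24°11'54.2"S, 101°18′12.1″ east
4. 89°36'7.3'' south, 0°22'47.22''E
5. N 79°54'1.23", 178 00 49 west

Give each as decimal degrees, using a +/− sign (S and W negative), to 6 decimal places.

1. 0.164589, -62.108194
2. 6.925558, 27.189750
3. -24.198389, 101.303361
4. -89.602028, 0.379783
5. 79.900342, -178.013611

Point 1:
  Latitude: 0 + 9/60 + 52.52/3600 = 0.1645889
  N → positive
  λ: 62 + 6/60 + 29.5/3600 = 62.1081944
  W ⇒ negate
Point 2:
  Lat: 6° + 55/60 + 32.01/3600 = 6 + 0.916667 + 0.008892 = 6.9255583
  N ⇒ keep positive
  λ: 27° + 11/60 + 23.1/3600 = 27 + 0.183333 + 0.006417 = 27.1897500
  E ⇒ keep positive
Point 3:
  φ: 11′ + 54.2″ = 11.90333′; 24 + 11.90333/60 = 24.1983889
  S ⇒ negate
  Longitude: 18′ + 12.1″ = 18.20167′; 101 + 18.20167/60 = 101.3033611
  E → positive
Point 4:
  φ: 36′ + 7.3″ = 36.12167′; 89 + 36.12167/60 = 89.6020278
  hemisphere S, so the sign is −
  λ: 0 + 22/60 + 47.22/3600 = 0.3797833
  E → positive
Point 5:
  Lat: 79 + 54/60 + 1.23/3600 = 79.9003417
  N ⇒ keep positive
  λ: 0′ + 49″ = 0.81667′; 178 + 0.81667/60 = 178.0136111
  hemisphere W, so the sign is −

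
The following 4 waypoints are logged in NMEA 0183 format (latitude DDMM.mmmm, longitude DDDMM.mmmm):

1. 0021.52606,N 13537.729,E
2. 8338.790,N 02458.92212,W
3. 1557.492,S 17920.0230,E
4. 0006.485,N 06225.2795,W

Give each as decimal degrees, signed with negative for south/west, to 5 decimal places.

1. 0.35877, 135.62882
2. 83.64650, -24.98204
3. -15.95820, 179.33372
4. 0.10808, -62.42133

Point 1:
  Latitude: split at 2 digits → 00° and 21.52606′; 0 + 21.52606/60 = 0.358768
  N ⇒ keep positive
  λ: split at 3 digits → 135° and 37.729′; 135 + 37.729/60 = 135.628817
  E → positive
Point 2:
  Latitude: degrees = first 2 digits = 83, minutes = 38.79; 83 + 38.79/60 = 83.646500
  N ⇒ keep positive
  Longitude: degrees = first 3 digits = 24, minutes = 58.92212; 24 + 58.92212/60 = 24.982035
  hemisphere W, so the sign is −
Point 3:
  Latitude: split at 2 digits → 15° and 57.492′; 15 + 57.492/60 = 15.958200
  hemisphere S, so the sign is −
  Longitude: split at 3 digits → 179° and 20.023′; 179 + 20.023/60 = 179.333717
  E → positive
Point 4:
  Latitude: split at 2 digits → 00° and 6.485′; 0 + 6.485/60 = 0.108083
  N → positive
  Longitude: split at 3 digits → 062° and 25.2795′; 62 + 25.2795/60 = 62.421325
  W ⇒ negate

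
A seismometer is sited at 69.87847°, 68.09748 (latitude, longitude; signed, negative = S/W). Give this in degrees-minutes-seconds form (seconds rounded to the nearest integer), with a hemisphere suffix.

69°52′42″ N, 68°05′51″ E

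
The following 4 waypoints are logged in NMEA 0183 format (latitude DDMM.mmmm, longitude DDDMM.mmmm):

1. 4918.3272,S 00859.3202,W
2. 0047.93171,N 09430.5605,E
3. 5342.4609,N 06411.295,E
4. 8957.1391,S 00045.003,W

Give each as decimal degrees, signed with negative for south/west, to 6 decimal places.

Point 1:
  Latitude: split at 2 digits → 49° and 18.3272′; 49 + 18.3272/60 = 49.3054533
  S ⇒ negate
  λ: split at 3 digits → 008° and 59.3202′; 8 + 59.3202/60 = 8.9886700
  W ⇒ negate
Point 2:
  Lat: degrees = first 2 digits = 0, minutes = 47.93171; 0 + 47.93171/60 = 0.7988618
  N → positive
  Longitude: split at 3 digits → 094° and 30.5605′; 94 + 30.5605/60 = 94.5093417
  E ⇒ keep positive
Point 3:
  φ: degrees = first 2 digits = 53, minutes = 42.4609; 53 + 42.4609/60 = 53.7076817
  N ⇒ keep positive
  Longitude: degrees = first 3 digits = 64, minutes = 11.295; 64 + 11.295/60 = 64.1882500
  E → positive
Point 4:
  φ: degrees = first 2 digits = 89, minutes = 57.1391; 89 + 57.1391/60 = 89.9523183
  S → negative
  λ: degrees = first 3 digits = 0, minutes = 45.003; 0 + 45.003/60 = 0.7500500
  W → negative

1. -49.305453, -8.988670
2. 0.798862, 94.509342
3. 53.707682, 64.188250
4. -89.952318, -0.750050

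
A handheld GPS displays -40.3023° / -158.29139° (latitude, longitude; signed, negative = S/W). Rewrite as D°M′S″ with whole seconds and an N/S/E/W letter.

40°18′8″ S, 158°17′29″ W

Latitude is negative → S; |value| = 40.302300
φ: whole degrees 40; 18.13800′ → 18′ and 8.28″
Longitude is negative → W; |value| = 158.291390
Lon: whole degrees 158; 17.48340′ → 17′ and 29.00″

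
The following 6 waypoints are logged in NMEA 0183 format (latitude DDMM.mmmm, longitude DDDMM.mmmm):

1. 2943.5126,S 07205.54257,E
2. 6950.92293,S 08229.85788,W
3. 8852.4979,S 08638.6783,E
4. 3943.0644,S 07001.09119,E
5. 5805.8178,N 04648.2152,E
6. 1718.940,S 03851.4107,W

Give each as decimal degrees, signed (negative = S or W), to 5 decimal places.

Point 1:
  φ: degrees = first 2 digits = 29, minutes = 43.5126; 29 + 43.5126/60 = 29.725210
  hemisphere S, so the sign is −
  λ: split at 3 digits → 072° and 5.54257′; 72 + 5.54257/60 = 72.092376
  E ⇒ keep positive
Point 2:
  Latitude: split at 2 digits → 69° and 50.92293′; 69 + 50.92293/60 = 69.848716
  S ⇒ negate
  Longitude: degrees = first 3 digits = 82, minutes = 29.85788; 82 + 29.85788/60 = 82.497631
  W ⇒ negate
Point 3:
  φ: split at 2 digits → 88° and 52.4979′; 88 + 52.4979/60 = 88.874965
  hemisphere S, so the sign is −
  λ: split at 3 digits → 086° and 38.6783′; 86 + 38.6783/60 = 86.644638
  E ⇒ keep positive
Point 4:
  φ: split at 2 digits → 39° and 43.0644′; 39 + 43.0644/60 = 39.717740
  hemisphere S, so the sign is −
  Longitude: degrees = first 3 digits = 70, minutes = 1.09119; 70 + 1.09119/60 = 70.018187
  E → positive
Point 5:
  φ: split at 2 digits → 58° and 5.8178′; 58 + 5.8178/60 = 58.096963
  N → positive
  λ: split at 3 digits → 046° and 48.2152′; 46 + 48.2152/60 = 46.803587
  E ⇒ keep positive
Point 6:
  Latitude: degrees = first 2 digits = 17, minutes = 18.94; 17 + 18.94/60 = 17.315667
  hemisphere S, so the sign is −
  Lon: degrees = first 3 digits = 38, minutes = 51.4107; 38 + 51.4107/60 = 38.856845
  W ⇒ negate

1. -29.72521, 72.09238
2. -69.84872, -82.49763
3. -88.87497, 86.64464
4. -39.71774, 70.01819
5. 58.09696, 46.80359
6. -17.31567, -38.85685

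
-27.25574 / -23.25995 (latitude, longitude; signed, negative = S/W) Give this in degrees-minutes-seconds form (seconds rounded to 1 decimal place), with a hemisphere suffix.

27°15′20.7″ S, 23°15′35.8″ W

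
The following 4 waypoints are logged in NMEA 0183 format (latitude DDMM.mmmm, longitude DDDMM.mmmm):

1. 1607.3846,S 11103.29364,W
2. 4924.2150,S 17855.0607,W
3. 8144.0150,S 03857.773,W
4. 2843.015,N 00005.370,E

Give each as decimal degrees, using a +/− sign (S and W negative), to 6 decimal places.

1. -16.123077, -111.054894
2. -49.403583, -178.917678
3. -81.733583, -38.962883
4. 28.716917, 0.089500

Point 1:
  φ: degrees = first 2 digits = 16, minutes = 7.3846; 16 + 7.3846/60 = 16.1230767
  S → negative
  Lon: degrees = first 3 digits = 111, minutes = 3.29364; 111 + 3.29364/60 = 111.0548940
  W ⇒ negate
Point 2:
  Lat: degrees = first 2 digits = 49, minutes = 24.215; 49 + 24.215/60 = 49.4035833
  S → negative
  λ: degrees = first 3 digits = 178, minutes = 55.0607; 178 + 55.0607/60 = 178.9176783
  W → negative
Point 3:
  Latitude: degrees = first 2 digits = 81, minutes = 44.015; 81 + 44.015/60 = 81.7335833
  S → negative
  Lon: degrees = first 3 digits = 38, minutes = 57.773; 38 + 57.773/60 = 38.9628833
  W ⇒ negate
Point 4:
  Lat: degrees = first 2 digits = 28, minutes = 43.015; 28 + 43.015/60 = 28.7169167
  N ⇒ keep positive
  Longitude: split at 3 digits → 000° and 5.37′; 0 + 5.37/60 = 0.0895000
  E → positive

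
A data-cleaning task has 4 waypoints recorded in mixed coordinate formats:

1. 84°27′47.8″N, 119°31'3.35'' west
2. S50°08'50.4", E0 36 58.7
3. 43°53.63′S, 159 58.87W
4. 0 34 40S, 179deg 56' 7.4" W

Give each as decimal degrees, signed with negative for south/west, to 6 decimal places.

1. 84.463278, -119.517597
2. -50.147333, 0.616306
3. -43.893833, -159.981167
4. -0.577778, -179.935389

Point 1:
  Lat: 27′ + 47.8″ = 27.79667′; 84 + 27.79667/60 = 84.4632778
  N ⇒ keep positive
  Longitude: 119° + 31/60 + 3.35/3600 = 119 + 0.516667 + 0.000931 = 119.5175972
  W ⇒ negate
Point 2:
  Lat: 8′ + 50.4″ = 8.84000′; 50 + 8.84000/60 = 50.1473333
  S ⇒ negate
  Longitude: 0° + 36/60 + 58.7/3600 = 0 + 0.600000 + 0.016306 = 0.6163056
  E ⇒ keep positive
Point 3:
  φ: 43 + 53.63/60 = 43.8938333
  hemisphere S, so the sign is −
  Lon: 159 + 58.87/60 = 159.9811667
  hemisphere W, so the sign is −
Point 4:
  φ: 34′ + 40″ = 34.66667′; 0 + 34.66667/60 = 0.5777778
  hemisphere S, so the sign is −
  λ: 179 + 56/60 + 7.4/3600 = 179.9353889
  W → negative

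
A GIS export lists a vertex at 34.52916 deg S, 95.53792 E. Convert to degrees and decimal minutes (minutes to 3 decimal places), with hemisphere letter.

φ: fractional part 0.529160 → 31.74960 minutes
Longitude: 95° + 0.537920 × 60 = 95° 32.27520′

34° 31.750′ S, 95° 32.275′ E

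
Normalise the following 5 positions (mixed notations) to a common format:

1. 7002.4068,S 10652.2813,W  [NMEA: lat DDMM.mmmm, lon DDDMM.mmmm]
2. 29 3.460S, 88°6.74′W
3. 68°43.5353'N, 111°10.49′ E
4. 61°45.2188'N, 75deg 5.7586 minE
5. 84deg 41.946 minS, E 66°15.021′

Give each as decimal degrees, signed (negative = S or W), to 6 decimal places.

Point 1:
  Latitude: split at 2 digits → 70° and 2.4068′; 70 + 2.4068/60 = 70.0401133
  S ⇒ negate
  Lon: degrees = first 3 digits = 106, minutes = 52.2813; 106 + 52.2813/60 = 106.8713550
  W → negative
Point 2:
  Latitude: 3.46′ = 0.057667°; total 29.0576667
  S ⇒ negate
  Lon: 88 + 6.74/60 = 88.1123333
  W → negative
Point 3:
  Latitude: 43.5353′ = 0.725588°; total 68.7255883
  N ⇒ keep positive
  λ: 111 + 10.49/60 = 111.1748333
  E → positive
Point 4:
  Lat: 45.2188′ = 0.753647°; total 61.7536467
  N → positive
  Lon: 5.7586′ = 0.095977°; total 75.0959767
  E ⇒ keep positive
Point 5:
  Lat: 84 + 41.946/60 = 84.6991000
  S ⇒ negate
  λ: 66 + 15.021/60 = 66.2503500
  E ⇒ keep positive

1. -70.040113, -106.871355
2. -29.057667, -88.112333
3. 68.725588, 111.174833
4. 61.753647, 75.095977
5. -84.699100, 66.250350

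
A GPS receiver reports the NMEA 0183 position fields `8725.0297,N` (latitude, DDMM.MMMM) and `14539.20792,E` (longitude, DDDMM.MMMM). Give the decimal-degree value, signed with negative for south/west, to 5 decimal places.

Latitude: degrees = first 2 digits = 87, minutes = 25.0297; 87 + 25.0297/60 = 87.417162
N ⇒ keep positive
λ: split at 3 digits → 145° and 39.20792′; 145 + 39.20792/60 = 145.653465
E ⇒ keep positive

87.41716, 145.65347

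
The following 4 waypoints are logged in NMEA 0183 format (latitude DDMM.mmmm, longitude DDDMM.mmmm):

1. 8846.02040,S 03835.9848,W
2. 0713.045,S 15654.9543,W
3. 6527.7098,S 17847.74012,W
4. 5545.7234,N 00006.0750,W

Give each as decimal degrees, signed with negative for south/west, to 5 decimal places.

Point 1:
  φ: split at 2 digits → 88° and 46.0204′; 88 + 46.0204/60 = 88.767007
  S → negative
  λ: split at 3 digits → 038° and 35.9848′; 38 + 35.9848/60 = 38.599747
  hemisphere W, so the sign is −
Point 2:
  φ: degrees = first 2 digits = 7, minutes = 13.045; 7 + 13.045/60 = 7.217417
  S ⇒ negate
  Longitude: degrees = first 3 digits = 156, minutes = 54.9543; 156 + 54.9543/60 = 156.915905
  W → negative
Point 3:
  Latitude: degrees = first 2 digits = 65, minutes = 27.7098; 65 + 27.7098/60 = 65.461830
  S → negative
  Lon: degrees = first 3 digits = 178, minutes = 47.74012; 178 + 47.74012/60 = 178.795669
  hemisphere W, so the sign is −
Point 4:
  Lat: split at 2 digits → 55° and 45.7234′; 55 + 45.7234/60 = 55.762057
  N → positive
  Longitude: split at 3 digits → 000° and 6.075′; 0 + 6.075/60 = 0.101250
  hemisphere W, so the sign is −

1. -88.76701, -38.59975
2. -7.21742, -156.91591
3. -65.46183, -178.79567
4. 55.76206, -0.10125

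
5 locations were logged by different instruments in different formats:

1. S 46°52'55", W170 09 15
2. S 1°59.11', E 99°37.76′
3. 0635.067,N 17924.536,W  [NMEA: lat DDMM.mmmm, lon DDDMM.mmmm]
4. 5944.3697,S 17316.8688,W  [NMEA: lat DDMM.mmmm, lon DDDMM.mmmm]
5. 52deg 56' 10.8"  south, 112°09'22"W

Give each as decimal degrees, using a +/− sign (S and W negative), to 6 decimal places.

1. -46.881944, -170.154167
2. -1.985167, 99.629333
3. 6.584450, -179.408933
4. -59.739495, -173.281147
5. -52.936333, -112.156111

Point 1:
  Latitude: 46 + 52/60 + 55/3600 = 46.8819444
  hemisphere S, so the sign is −
  λ: 170° + 9/60 + 15/3600 = 170 + 0.150000 + 0.004167 = 170.1541667
  W ⇒ negate
Point 2:
  Lat: 1 + 59.11/60 = 1.9851667
  S → negative
  Longitude: 99 + 37.76/60 = 99.6293333
  E ⇒ keep positive
Point 3:
  Latitude: degrees = first 2 digits = 6, minutes = 35.067; 6 + 35.067/60 = 6.5844500
  N ⇒ keep positive
  Lon: degrees = first 3 digits = 179, minutes = 24.536; 179 + 24.536/60 = 179.4089333
  hemisphere W, so the sign is −
Point 4:
  Latitude: degrees = first 2 digits = 59, minutes = 44.3697; 59 + 44.3697/60 = 59.7394950
  hemisphere S, so the sign is −
  Longitude: split at 3 digits → 173° and 16.8688′; 173 + 16.8688/60 = 173.2811467
  W ⇒ negate
Point 5:
  Lat: 52 + 56/60 + 10.8/3600 = 52.9363333
  S → negative
  Lon: 112° + 9/60 + 22/3600 = 112 + 0.150000 + 0.006111 = 112.1561111
  hemisphere W, so the sign is −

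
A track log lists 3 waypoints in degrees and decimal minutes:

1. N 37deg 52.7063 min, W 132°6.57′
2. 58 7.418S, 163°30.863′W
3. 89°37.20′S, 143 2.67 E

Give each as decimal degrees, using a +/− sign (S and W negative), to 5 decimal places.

Point 1:
  Lat: 52.7063′ = 0.878438°; total 37.878438
  N ⇒ keep positive
  Lon: 132 + 6.57/60 = 132.109500
  W ⇒ negate
Point 2:
  Lat: 7.418′ = 0.123633°; total 58.123633
  S ⇒ negate
  λ: 163 + 30.863/60 = 163.514383
  W ⇒ negate
Point 3:
  Latitude: 37.2′ = 0.620000°; total 89.620000
  S → negative
  Longitude: 2.67′ = 0.044500°; total 143.044500
  E → positive

1. 37.87844, -132.10950
2. -58.12363, -163.51438
3. -89.62000, 143.04450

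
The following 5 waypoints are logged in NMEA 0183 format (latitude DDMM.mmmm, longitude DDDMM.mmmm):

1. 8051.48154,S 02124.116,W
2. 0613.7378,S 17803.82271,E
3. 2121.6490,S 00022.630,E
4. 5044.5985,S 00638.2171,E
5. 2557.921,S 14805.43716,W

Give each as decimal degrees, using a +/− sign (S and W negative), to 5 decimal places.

Point 1:
  Lat: degrees = first 2 digits = 80, minutes = 51.48154; 80 + 51.48154/60 = 80.858026
  hemisphere S, so the sign is −
  Lon: degrees = first 3 digits = 21, minutes = 24.116; 21 + 24.116/60 = 21.401933
  W ⇒ negate
Point 2:
  φ: degrees = first 2 digits = 6, minutes = 13.7378; 6 + 13.7378/60 = 6.228963
  hemisphere S, so the sign is −
  Longitude: split at 3 digits → 178° and 3.82271′; 178 + 3.82271/60 = 178.063712
  E → positive
Point 3:
  φ: split at 2 digits → 21° and 21.649′; 21 + 21.649/60 = 21.360817
  S → negative
  Lon: degrees = first 3 digits = 0, minutes = 22.63; 0 + 22.63/60 = 0.377167
  E ⇒ keep positive
Point 4:
  φ: degrees = first 2 digits = 50, minutes = 44.5985; 50 + 44.5985/60 = 50.743308
  S → negative
  Lon: split at 3 digits → 006° and 38.2171′; 6 + 38.2171/60 = 6.636952
  E → positive
Point 5:
  Latitude: degrees = first 2 digits = 25, minutes = 57.921; 25 + 57.921/60 = 25.965350
  hemisphere S, so the sign is −
  Lon: degrees = first 3 digits = 148, minutes = 5.43716; 148 + 5.43716/60 = 148.090619
  hemisphere W, so the sign is −

1. -80.85803, -21.40193
2. -6.22896, 178.06371
3. -21.36082, 0.37717
4. -50.74331, 6.63695
5. -25.96535, -148.09062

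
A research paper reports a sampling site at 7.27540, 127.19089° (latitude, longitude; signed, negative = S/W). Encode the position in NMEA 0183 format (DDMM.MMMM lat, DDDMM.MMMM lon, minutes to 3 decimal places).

φ: 7° + 0.275400 × 60 = 7° 16.52400′
Longitude: 127° + 0.190890 × 60 = 127° 11.45340′

0716.524,N / 12711.453,E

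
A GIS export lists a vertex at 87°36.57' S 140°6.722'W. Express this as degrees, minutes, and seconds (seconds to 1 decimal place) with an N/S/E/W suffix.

φ: fractional minutes 0.57000 × 60 = 34.200″
λ: 6.72200′ → 6′ and 0.72200 × 60 = 43.320″

87°36′34.2″ S, 140°06′43.3″ W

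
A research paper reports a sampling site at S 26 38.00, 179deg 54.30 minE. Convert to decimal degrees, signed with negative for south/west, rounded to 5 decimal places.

-26.63333, 179.90500

Latitude: 26 + 38/60 = 26.633333
S → negative
λ: 54.3′ = 0.905000°; total 179.905000
E → positive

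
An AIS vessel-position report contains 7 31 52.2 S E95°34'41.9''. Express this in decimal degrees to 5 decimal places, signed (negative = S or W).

-7.53117, 95.57831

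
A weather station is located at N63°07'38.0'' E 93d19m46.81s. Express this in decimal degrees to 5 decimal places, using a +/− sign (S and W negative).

Lat: 63° + 7/60 + 38/3600 = 63 + 0.116667 + 0.010556 = 63.127222
N → positive
λ: 93 + 19/60 + 46.81/3600 = 93.329669
E → positive

63.12722, 93.32967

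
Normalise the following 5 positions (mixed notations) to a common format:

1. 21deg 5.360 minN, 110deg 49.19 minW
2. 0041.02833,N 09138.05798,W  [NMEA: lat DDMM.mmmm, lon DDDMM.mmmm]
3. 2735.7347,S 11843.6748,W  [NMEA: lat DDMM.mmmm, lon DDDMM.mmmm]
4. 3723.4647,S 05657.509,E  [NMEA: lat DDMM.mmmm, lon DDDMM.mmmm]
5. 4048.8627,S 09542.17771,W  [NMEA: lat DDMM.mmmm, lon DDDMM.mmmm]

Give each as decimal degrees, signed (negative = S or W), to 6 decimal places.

Point 1:
  Latitude: 21 + 5.36/60 = 21.0893333
  N → positive
  Longitude: 49.19′ = 0.819833°; total 110.8198333
  W ⇒ negate
Point 2:
  Lat: split at 2 digits → 00° and 41.02833′; 0 + 41.02833/60 = 0.6838055
  N ⇒ keep positive
  Lon: split at 3 digits → 091° and 38.05798′; 91 + 38.05798/60 = 91.6342997
  hemisphere W, so the sign is −
Point 3:
  Lat: degrees = first 2 digits = 27, minutes = 35.7347; 27 + 35.7347/60 = 27.5955783
  hemisphere S, so the sign is −
  Lon: degrees = first 3 digits = 118, minutes = 43.6748; 118 + 43.6748/60 = 118.7279133
  hemisphere W, so the sign is −
Point 4:
  Lat: degrees = first 2 digits = 37, minutes = 23.4647; 37 + 23.4647/60 = 37.3910783
  S ⇒ negate
  Longitude: degrees = first 3 digits = 56, minutes = 57.509; 56 + 57.509/60 = 56.9584833
  E → positive
Point 5:
  φ: split at 2 digits → 40° and 48.8627′; 40 + 48.8627/60 = 40.8143783
  hemisphere S, so the sign is −
  λ: degrees = first 3 digits = 95, minutes = 42.17771; 95 + 42.17771/60 = 95.7029618
  W ⇒ negate

1. 21.089333, -110.819833
2. 0.683806, -91.634300
3. -27.595578, -118.727913
4. -37.391078, 56.958483
5. -40.814378, -95.702962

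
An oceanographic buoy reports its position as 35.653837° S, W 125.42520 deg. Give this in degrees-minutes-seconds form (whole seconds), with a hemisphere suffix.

35°39′14″ S, 125°25′31″ W

φ: 0.653837° → 39.23022′; 0.23022 × 60 = 13.81″
Longitude: whole degrees 125; 25.51200′ → 25′ and 30.72″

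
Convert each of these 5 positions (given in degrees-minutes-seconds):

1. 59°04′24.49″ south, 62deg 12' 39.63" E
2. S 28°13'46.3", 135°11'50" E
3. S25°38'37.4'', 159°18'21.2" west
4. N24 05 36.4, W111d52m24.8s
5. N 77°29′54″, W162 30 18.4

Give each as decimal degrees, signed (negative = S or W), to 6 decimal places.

Point 1:
  φ: 59° + 4/60 + 24.49/3600 = 59 + 0.066667 + 0.006803 = 59.0734694
  S ⇒ negate
  λ: 62 + 12/60 + 39.63/3600 = 62.2110083
  E ⇒ keep positive
Point 2:
  φ: 28 + 13/60 + 46.3/3600 = 28.2295278
  S ⇒ negate
  λ: 135 + 11/60 + 50/3600 = 135.1972222
  E → positive
Point 3:
  Lat: 38′ + 37.4″ = 38.62333′; 25 + 38.62333/60 = 25.6437222
  S → negative
  Longitude: 159 + 18/60 + 21.2/3600 = 159.3058889
  W ⇒ negate
Point 4:
  Latitude: 24 + 5/60 + 36.4/3600 = 24.0934444
  N → positive
  Lon: 111° + 52/60 + 24.8/3600 = 111 + 0.866667 + 0.006889 = 111.8735556
  W ⇒ negate
Point 5:
  Latitude: 29′ + 54″ = 29.90000′; 77 + 29.90000/60 = 77.4983333
  N → positive
  Lon: 162° + 30/60 + 18.4/3600 = 162 + 0.500000 + 0.005111 = 162.5051111
  hemisphere W, so the sign is −

1. -59.073469, 62.211008
2. -28.229528, 135.197222
3. -25.643722, -159.305889
4. 24.093444, -111.873556
5. 77.498333, -162.505111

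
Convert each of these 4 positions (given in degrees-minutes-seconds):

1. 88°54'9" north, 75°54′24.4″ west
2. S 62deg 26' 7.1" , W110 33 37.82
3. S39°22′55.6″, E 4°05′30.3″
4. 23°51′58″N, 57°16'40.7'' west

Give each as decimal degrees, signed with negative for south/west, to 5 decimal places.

1. 88.90250, -75.90678
2. -62.43531, -110.56051
3. -39.38211, 4.09175
4. 23.86611, -57.27797

Point 1:
  Latitude: 88° + 54/60 + 9/3600 = 88 + 0.900000 + 0.002500 = 88.902500
  N ⇒ keep positive
  Lon: 54′ + 24.4″ = 54.40667′; 75 + 54.40667/60 = 75.906778
  hemisphere W, so the sign is −
Point 2:
  φ: 26′ + 7.1″ = 26.11833′; 62 + 26.11833/60 = 62.435306
  hemisphere S, so the sign is −
  λ: 110° + 33/60 + 37.82/3600 = 110 + 0.550000 + 0.010506 = 110.560506
  W → negative
Point 3:
  φ: 39 + 22/60 + 55.6/3600 = 39.382111
  S ⇒ negate
  Longitude: 5′ + 30.3″ = 5.50500′; 4 + 5.50500/60 = 4.091750
  E → positive
Point 4:
  Lat: 23 + 51/60 + 58/3600 = 23.866111
  N ⇒ keep positive
  λ: 16′ + 40.7″ = 16.67833′; 57 + 16.67833/60 = 57.277972
  hemisphere W, so the sign is −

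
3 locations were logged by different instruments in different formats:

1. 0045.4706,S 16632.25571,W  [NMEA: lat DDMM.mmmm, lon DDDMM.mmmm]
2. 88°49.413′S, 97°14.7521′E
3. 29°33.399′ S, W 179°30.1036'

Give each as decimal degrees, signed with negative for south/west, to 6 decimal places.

Point 1:
  Latitude: split at 2 digits → 00° and 45.4706′; 0 + 45.4706/60 = 0.7578433
  S → negative
  Longitude: split at 3 digits → 166° and 32.25571′; 166 + 32.25571/60 = 166.5375952
  W ⇒ negate
Point 2:
  Lat: 88 + 49.413/60 = 88.8235500
  S → negative
  Lon: 14.7521′ = 0.245868°; total 97.2458683
  E ⇒ keep positive
Point 3:
  φ: 29 + 33.399/60 = 29.5566500
  S → negative
  Longitude: 30.1036′ = 0.501727°; total 179.5017267
  hemisphere W, so the sign is −

1. -0.757843, -166.537595
2. -88.823550, 97.245868
3. -29.556650, -179.501727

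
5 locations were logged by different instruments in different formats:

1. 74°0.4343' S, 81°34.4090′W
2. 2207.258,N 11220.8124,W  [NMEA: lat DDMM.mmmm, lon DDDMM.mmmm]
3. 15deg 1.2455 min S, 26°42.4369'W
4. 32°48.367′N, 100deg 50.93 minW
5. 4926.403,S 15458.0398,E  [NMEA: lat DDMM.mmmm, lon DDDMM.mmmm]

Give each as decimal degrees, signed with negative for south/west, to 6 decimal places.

1. -74.007238, -81.573483
2. 22.120967, -112.346873
3. -15.020758, -26.707282
4. 32.806117, -100.848833
5. -49.440050, 154.967330

Point 1:
  φ: 0.4343′ = 0.007238°; total 74.0072383
  S → negative
  λ: 81 + 34.409/60 = 81.5734833
  W ⇒ negate
Point 2:
  φ: split at 2 digits → 22° and 7.258′; 22 + 7.258/60 = 22.1209667
  N → positive
  Lon: degrees = first 3 digits = 112, minutes = 20.8124; 112 + 20.8124/60 = 112.3468733
  W ⇒ negate
Point 3:
  φ: 1.2455′ = 0.020758°; total 15.0207583
  S ⇒ negate
  λ: 42.4369′ = 0.707282°; total 26.7072817
  hemisphere W, so the sign is −
Point 4:
  Latitude: 48.367′ = 0.806117°; total 32.8061167
  N → positive
  λ: 100 + 50.93/60 = 100.8488333
  W ⇒ negate
Point 5:
  φ: degrees = first 2 digits = 49, minutes = 26.403; 49 + 26.403/60 = 49.4400500
  S → negative
  λ: split at 3 digits → 154° and 58.0398′; 154 + 58.0398/60 = 154.9673300
  E → positive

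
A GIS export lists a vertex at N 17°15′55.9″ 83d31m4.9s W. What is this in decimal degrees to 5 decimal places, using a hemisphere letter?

Latitude: 15′ + 55.9″ = 15.93167′; 17 + 15.93167/60 = 17.265528
λ: 83° + 31/60 + 4.9/3600 = 83 + 0.516667 + 0.001361 = 83.518028

17.26553° N, 83.51803° W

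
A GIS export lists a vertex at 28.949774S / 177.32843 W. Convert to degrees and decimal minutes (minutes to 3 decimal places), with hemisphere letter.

Latitude: minutes = (28.949774 − 28) × 60 = 56.98644
Longitude: 177° + 0.328430 × 60 = 177° 19.70580′

28° 56.986′ S, 177° 19.706′ W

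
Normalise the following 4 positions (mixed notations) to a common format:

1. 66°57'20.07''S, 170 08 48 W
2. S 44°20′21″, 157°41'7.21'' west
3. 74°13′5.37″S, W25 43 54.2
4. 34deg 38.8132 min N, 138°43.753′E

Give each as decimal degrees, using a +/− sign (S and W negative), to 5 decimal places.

Point 1:
  Latitude: 66° + 57/60 + 20.07/3600 = 66 + 0.950000 + 0.005575 = 66.955575
  S ⇒ negate
  Longitude: 170 + 8/60 + 48/3600 = 170.146667
  hemisphere W, so the sign is −
Point 2:
  Latitude: 44° + 20/60 + 21/3600 = 44 + 0.333333 + 0.005833 = 44.339167
  S ⇒ negate
  Lon: 41′ + 7.21″ = 41.12017′; 157 + 41.12017/60 = 157.685336
  W → negative
Point 3:
  Latitude: 13′ + 5.37″ = 13.08950′; 74 + 13.08950/60 = 74.218158
  S ⇒ negate
  λ: 43′ + 54.2″ = 43.90333′; 25 + 43.90333/60 = 25.731722
  hemisphere W, so the sign is −
Point 4:
  Latitude: 34 + 38.8132/60 = 34.646887
  N → positive
  λ: 43.753′ = 0.729217°; total 138.729217
  E ⇒ keep positive

1. -66.95558, -170.14667
2. -44.33917, -157.68534
3. -74.21816, -25.73172
4. 34.64689, 138.72922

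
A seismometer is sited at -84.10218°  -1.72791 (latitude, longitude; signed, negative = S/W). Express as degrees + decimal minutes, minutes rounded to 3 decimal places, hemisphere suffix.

Latitude is negative → S; |value| = 84.102180
φ: fractional part 0.102180 → 6.13080 minutes
Longitude is negative → W; |value| = 1.727910
Lon: fractional part 0.727910 → 43.67460 minutes

84° 6.131′ S, 1° 43.675′ W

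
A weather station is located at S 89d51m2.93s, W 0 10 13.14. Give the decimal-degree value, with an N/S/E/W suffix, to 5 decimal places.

89.85081° S, 0.17032° W

Lat: 89 + 51/60 + 2.93/3600 = 89.850814
Lon: 10′ + 13.14″ = 10.21900′; 0 + 10.21900/60 = 0.170317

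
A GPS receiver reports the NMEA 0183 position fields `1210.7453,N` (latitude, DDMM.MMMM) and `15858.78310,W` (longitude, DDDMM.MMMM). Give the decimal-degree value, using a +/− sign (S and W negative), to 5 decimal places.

φ: degrees = first 2 digits = 12, minutes = 10.7453; 12 + 10.7453/60 = 12.179088
N → positive
Longitude: degrees = first 3 digits = 158, minutes = 58.7831; 158 + 58.7831/60 = 158.979718
W ⇒ negate

12.17909, -158.97972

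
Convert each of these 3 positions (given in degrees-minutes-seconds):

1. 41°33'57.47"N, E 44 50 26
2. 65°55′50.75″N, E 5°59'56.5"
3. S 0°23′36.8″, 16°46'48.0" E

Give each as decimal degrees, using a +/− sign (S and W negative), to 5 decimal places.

1. 41.56596, 44.84056
2. 65.93076, 5.99903
3. -0.39356, 16.78000

Point 1:
  Latitude: 41 + 33/60 + 57.47/3600 = 41.565964
  N ⇒ keep positive
  λ: 44° + 50/60 + 26/3600 = 44 + 0.833333 + 0.007222 = 44.840556
  E ⇒ keep positive
Point 2:
  Lat: 65° + 55/60 + 50.75/3600 = 65 + 0.916667 + 0.014097 = 65.930764
  N ⇒ keep positive
  λ: 5° + 59/60 + 56.5/3600 = 5 + 0.983333 + 0.015694 = 5.999028
  E → positive
Point 3:
  Latitude: 0° + 23/60 + 36.8/3600 = 0 + 0.383333 + 0.010222 = 0.393556
  S ⇒ negate
  Longitude: 46′ + 48″ = 46.80000′; 16 + 46.80000/60 = 16.780000
  E → positive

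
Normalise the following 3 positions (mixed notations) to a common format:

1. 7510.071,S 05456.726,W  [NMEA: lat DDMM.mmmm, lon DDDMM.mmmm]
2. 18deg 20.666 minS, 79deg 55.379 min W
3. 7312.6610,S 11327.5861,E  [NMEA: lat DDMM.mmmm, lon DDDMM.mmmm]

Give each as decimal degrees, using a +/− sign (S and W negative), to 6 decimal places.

Point 1:
  Latitude: degrees = first 2 digits = 75, minutes = 10.071; 75 + 10.071/60 = 75.1678500
  hemisphere S, so the sign is −
  Lon: degrees = first 3 digits = 54, minutes = 56.726; 54 + 56.726/60 = 54.9454333
  hemisphere W, so the sign is −
Point 2:
  Lat: 18 + 20.666/60 = 18.3444333
  S ⇒ negate
  Longitude: 55.379′ = 0.922983°; total 79.9229833
  W ⇒ negate
Point 3:
  Latitude: split at 2 digits → 73° and 12.661′; 73 + 12.661/60 = 73.2110167
  S ⇒ negate
  λ: degrees = first 3 digits = 113, minutes = 27.5861; 113 + 27.5861/60 = 113.4597683
  E ⇒ keep positive

1. -75.167850, -54.945433
2. -18.344433, -79.922983
3. -73.211017, 113.459768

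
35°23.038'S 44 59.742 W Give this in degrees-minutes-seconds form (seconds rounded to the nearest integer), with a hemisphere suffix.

35°23′2″ S, 44°59′45″ W

Lat: 23.03800′ → 23′ and 0.03800 × 60 = 2.28″
Longitude: 59.74200′ → 59′ and 0.74200 × 60 = 44.52″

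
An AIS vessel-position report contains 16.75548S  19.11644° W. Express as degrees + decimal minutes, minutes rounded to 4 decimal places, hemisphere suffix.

16° 45.3288′ S, 19° 6.9864′ W

Latitude: fractional part 0.755480 → 45.328800 minutes
Longitude: minutes = (19.116440 − 19) × 60 = 6.986400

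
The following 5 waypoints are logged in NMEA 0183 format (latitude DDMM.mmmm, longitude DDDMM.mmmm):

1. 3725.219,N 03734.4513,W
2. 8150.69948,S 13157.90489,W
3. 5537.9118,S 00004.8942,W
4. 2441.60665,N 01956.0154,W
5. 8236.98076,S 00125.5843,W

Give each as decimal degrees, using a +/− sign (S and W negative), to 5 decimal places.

Point 1:
  Latitude: split at 2 digits → 37° and 25.219′; 37 + 25.219/60 = 37.420317
  N → positive
  Longitude: split at 3 digits → 037° and 34.4513′; 37 + 34.4513/60 = 37.574188
  W → negative
Point 2:
  Lat: degrees = first 2 digits = 81, minutes = 50.69948; 81 + 50.69948/60 = 81.844991
  hemisphere S, so the sign is −
  λ: split at 3 digits → 131° and 57.90489′; 131 + 57.90489/60 = 131.965082
  hemisphere W, so the sign is −
Point 3:
  Latitude: degrees = first 2 digits = 55, minutes = 37.9118; 55 + 37.9118/60 = 55.631863
  S → negative
  λ: degrees = first 3 digits = 0, minutes = 4.8942; 0 + 4.8942/60 = 0.081570
  W ⇒ negate
Point 4:
  Lat: degrees = first 2 digits = 24, minutes = 41.60665; 24 + 41.60665/60 = 24.693444
  N ⇒ keep positive
  Longitude: degrees = first 3 digits = 19, minutes = 56.0154; 19 + 56.0154/60 = 19.933590
  W → negative
Point 5:
  Latitude: split at 2 digits → 82° and 36.98076′; 82 + 36.98076/60 = 82.616346
  S → negative
  Lon: split at 3 digits → 001° and 25.5843′; 1 + 25.5843/60 = 1.426405
  hemisphere W, so the sign is −

1. 37.42032, -37.57419
2. -81.84499, -131.96508
3. -55.63186, -0.08157
4. 24.69344, -19.93359
5. -82.61635, -1.42641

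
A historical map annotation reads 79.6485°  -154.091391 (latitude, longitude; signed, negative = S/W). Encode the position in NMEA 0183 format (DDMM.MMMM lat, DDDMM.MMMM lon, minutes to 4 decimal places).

Latitude: 79° + 0.648500 × 60 = 79° 38.910000′
Longitude is negative → W; |value| = 154.091391
Longitude: 154° + 0.091391 × 60 = 154° 5.483460′

7938.9100,N / 15405.4835,W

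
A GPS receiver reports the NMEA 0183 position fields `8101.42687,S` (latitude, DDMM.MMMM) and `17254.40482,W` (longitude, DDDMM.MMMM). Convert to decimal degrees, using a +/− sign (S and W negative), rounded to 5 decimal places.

Lat: degrees = first 2 digits = 81, minutes = 1.42687; 81 + 1.42687/60 = 81.023781
hemisphere S, so the sign is −
Longitude: degrees = first 3 digits = 172, minutes = 54.40482; 172 + 54.40482/60 = 172.906747
hemisphere W, so the sign is −

-81.02378, -172.90675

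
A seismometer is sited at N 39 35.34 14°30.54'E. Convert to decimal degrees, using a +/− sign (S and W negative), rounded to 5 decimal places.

39.58900, 14.50900

Lat: 39 + 35.34/60 = 39.589000
N ⇒ keep positive
Lon: 30.54′ = 0.509000°; total 14.509000
E ⇒ keep positive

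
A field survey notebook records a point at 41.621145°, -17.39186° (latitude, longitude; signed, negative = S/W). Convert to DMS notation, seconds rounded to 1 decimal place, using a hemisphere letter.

41°37′16.1″ N, 17°23′30.7″ W

Lat: whole degrees 41; 37.26870′ → 37′ and 16.122″
Longitude is negative → W; |value| = 17.391860
λ: whole degrees 17; 23.51160′ → 23′ and 30.696″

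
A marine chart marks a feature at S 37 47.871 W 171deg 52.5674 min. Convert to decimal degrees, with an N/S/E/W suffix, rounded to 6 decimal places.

37.797850° S, 171.876123° W

Lat: 37 + 47.871/60 = 37.7978500
λ: 171 + 52.5674/60 = 171.8761233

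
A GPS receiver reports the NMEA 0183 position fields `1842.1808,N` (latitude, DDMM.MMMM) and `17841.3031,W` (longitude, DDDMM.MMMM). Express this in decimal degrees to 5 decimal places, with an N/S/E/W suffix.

18.70301° N, 178.68839° W

Latitude: degrees = first 2 digits = 18, minutes = 42.1808; 18 + 42.1808/60 = 18.703013
Longitude: degrees = first 3 digits = 178, minutes = 41.3031; 178 + 41.3031/60 = 178.688385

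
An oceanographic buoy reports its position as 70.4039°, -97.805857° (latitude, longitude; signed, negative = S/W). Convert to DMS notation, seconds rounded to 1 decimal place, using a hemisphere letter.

φ: 0.403900° → 24.23400′; 0.23400 × 60 = 14.040″
Longitude is negative → W; |value| = 97.805857
λ: whole degrees 97; 48.35142′ → 48′ and 21.085″

70°24′14.0″ N, 97°48′21.1″ W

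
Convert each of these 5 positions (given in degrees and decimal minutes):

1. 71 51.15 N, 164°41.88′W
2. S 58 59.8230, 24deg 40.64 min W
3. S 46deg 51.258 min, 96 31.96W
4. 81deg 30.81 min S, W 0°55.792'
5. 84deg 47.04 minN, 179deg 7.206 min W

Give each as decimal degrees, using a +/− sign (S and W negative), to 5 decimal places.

Point 1:
  Lat: 51.15′ = 0.852500°; total 71.852500
  N → positive
  Longitude: 41.88′ = 0.698000°; total 164.698000
  W ⇒ negate
Point 2:
  φ: 59.823′ = 0.997050°; total 58.997050
  hemisphere S, so the sign is −
  λ: 40.64′ = 0.677333°; total 24.677333
  W → negative
Point 3:
  φ: 46 + 51.258/60 = 46.854300
  hemisphere S, so the sign is −
  Lon: 96 + 31.96/60 = 96.532667
  W → negative
Point 4:
  φ: 30.81′ = 0.513500°; total 81.513500
  hemisphere S, so the sign is −
  Longitude: 55.792′ = 0.929867°; total 0.929867
  W → negative
Point 5:
  Lat: 84 + 47.04/60 = 84.784000
  N ⇒ keep positive
  Lon: 7.206′ = 0.120100°; total 179.120100
  hemisphere W, so the sign is −

1. 71.85250, -164.69800
2. -58.99705, -24.67733
3. -46.85430, -96.53267
4. -81.51350, -0.92987
5. 84.78400, -179.12010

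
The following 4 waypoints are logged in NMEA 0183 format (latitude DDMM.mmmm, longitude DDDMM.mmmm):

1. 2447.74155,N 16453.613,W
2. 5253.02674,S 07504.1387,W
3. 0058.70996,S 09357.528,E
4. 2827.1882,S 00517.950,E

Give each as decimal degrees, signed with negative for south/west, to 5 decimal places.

Point 1:
  Lat: split at 2 digits → 24° and 47.74155′; 24 + 47.74155/60 = 24.795693
  N → positive
  Lon: split at 3 digits → 164° and 53.613′; 164 + 53.613/60 = 164.893550
  hemisphere W, so the sign is −
Point 2:
  Lat: degrees = first 2 digits = 52, minutes = 53.02674; 52 + 53.02674/60 = 52.883779
  S → negative
  Longitude: split at 3 digits → 075° and 4.1387′; 75 + 4.1387/60 = 75.068978
  W ⇒ negate
Point 3:
  Lat: split at 2 digits → 00° and 58.70996′; 0 + 58.70996/60 = 0.978499
  S ⇒ negate
  λ: degrees = first 3 digits = 93, minutes = 57.528; 93 + 57.528/60 = 93.958800
  E ⇒ keep positive
Point 4:
  φ: degrees = first 2 digits = 28, minutes = 27.1882; 28 + 27.1882/60 = 28.453137
  hemisphere S, so the sign is −
  Longitude: degrees = first 3 digits = 5, minutes = 17.95; 5 + 17.95/60 = 5.299167
  E ⇒ keep positive

1. 24.79569, -164.89355
2. -52.88378, -75.06898
3. -0.97850, 93.95880
4. -28.45314, 5.29917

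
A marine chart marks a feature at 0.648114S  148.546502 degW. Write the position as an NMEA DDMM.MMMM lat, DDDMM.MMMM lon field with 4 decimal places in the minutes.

Latitude: fractional part 0.648114 → 38.886840 minutes
λ: fractional part 0.546502 → 32.790120 minutes

0038.8868,S / 14832.7901,W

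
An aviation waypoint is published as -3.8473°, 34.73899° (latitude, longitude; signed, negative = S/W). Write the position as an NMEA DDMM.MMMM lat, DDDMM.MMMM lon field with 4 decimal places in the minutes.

0350.8380,S / 03444.3394,E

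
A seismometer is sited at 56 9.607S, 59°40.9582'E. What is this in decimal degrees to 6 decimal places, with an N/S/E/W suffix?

56.160117° S, 59.682637° E

φ: 56 + 9.607/60 = 56.1601167
Longitude: 59 + 40.9582/60 = 59.6826367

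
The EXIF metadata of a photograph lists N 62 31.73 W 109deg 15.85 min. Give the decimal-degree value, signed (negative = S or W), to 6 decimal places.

Lat: 31.73′ = 0.528833°; total 62.5288333
N ⇒ keep positive
λ: 15.85′ = 0.264167°; total 109.2641667
W → negative

62.528833, -109.264167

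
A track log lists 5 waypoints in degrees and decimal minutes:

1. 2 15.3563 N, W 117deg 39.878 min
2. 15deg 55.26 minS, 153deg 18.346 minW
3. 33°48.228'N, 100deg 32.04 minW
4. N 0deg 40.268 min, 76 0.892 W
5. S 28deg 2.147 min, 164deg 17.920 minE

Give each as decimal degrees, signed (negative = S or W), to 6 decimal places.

1. 2.255938, -117.664633
2. -15.921000, -153.305767
3. 33.803800, -100.534000
4. 0.671133, -76.014867
5. -28.035783, 164.298667

Point 1:
  φ: 2 + 15.3563/60 = 2.2559383
  N → positive
  λ: 117 + 39.878/60 = 117.6646333
  hemisphere W, so the sign is −
Point 2:
  Latitude: 15 + 55.26/60 = 15.9210000
  S → negative
  Lon: 153 + 18.346/60 = 153.3057667
  hemisphere W, so the sign is −
Point 3:
  Latitude: 33 + 48.228/60 = 33.8038000
  N ⇒ keep positive
  λ: 100 + 32.04/60 = 100.5340000
  hemisphere W, so the sign is −
Point 4:
  Latitude: 0 + 40.268/60 = 0.6711333
  N → positive
  Lon: 76 + 0.892/60 = 76.0148667
  W ⇒ negate
Point 5:
  φ: 2.147′ = 0.035783°; total 28.0357833
  S → negative
  λ: 17.92′ = 0.298667°; total 164.2986667
  E → positive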